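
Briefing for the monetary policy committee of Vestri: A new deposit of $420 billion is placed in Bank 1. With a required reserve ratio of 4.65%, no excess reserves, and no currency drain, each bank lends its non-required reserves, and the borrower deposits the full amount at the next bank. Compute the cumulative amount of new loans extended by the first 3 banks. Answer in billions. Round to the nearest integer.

$1146 billion

Bank i lends (1 − rr)^i of the original deposit: Bank 1 lends 420·0.9535 = 400.4700, Bank 2 lends 420·0.9535² ≈ 381.8481, and so on.
Summing a geometric series: total = 420·[0.9535·(1 − 0.9535^3) / (1 − 0.9535)] ≈ 1146.4104 billion.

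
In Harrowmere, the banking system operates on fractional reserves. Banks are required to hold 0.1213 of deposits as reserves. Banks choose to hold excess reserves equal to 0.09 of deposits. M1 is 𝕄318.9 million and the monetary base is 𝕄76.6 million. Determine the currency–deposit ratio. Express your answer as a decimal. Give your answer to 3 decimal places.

0.038

Using m = M/MB = 318.9/76.6 ≈ 4.163185. From m = (1 + c)/(c + rr + e), rearranging gives 1 + c = m·(c + rr + e), so c·(1 − m) = m·(rr + e) − 1.
Hence c = [m·(rr + e) − 1]/(1 − m) = [4.163185 × (0.1213 + 0.09) − 1] / (1 − 4.163185) ≈ 0.038037.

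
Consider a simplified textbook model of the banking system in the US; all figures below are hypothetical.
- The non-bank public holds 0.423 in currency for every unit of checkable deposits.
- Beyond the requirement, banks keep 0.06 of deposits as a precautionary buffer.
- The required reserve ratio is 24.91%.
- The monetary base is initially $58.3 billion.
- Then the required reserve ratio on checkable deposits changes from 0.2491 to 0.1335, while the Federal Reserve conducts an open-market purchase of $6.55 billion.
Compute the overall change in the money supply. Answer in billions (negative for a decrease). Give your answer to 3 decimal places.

$36.367 billion

Before: m₁ = (1 + 0.423) / (0.2491 + 0.06 + 0.423) ≈ 1.943724, MB₁ = 58.3, so M₁ = 1.943724 × 58.3 ≈ 113.3191 billion.
After: m₂ = (1 + 0.423) / (0.1335 + 0.06 + 0.423) ≈ 2.308191, MB₂ = 58.3 + 6.55 = 64.85, so M₂ = 2.308191 × 64.85 ≈ 149.6862 billion.
ΔM = M₂ − M₁ = 149.6862 − 113.3191 = 36.3671 billion.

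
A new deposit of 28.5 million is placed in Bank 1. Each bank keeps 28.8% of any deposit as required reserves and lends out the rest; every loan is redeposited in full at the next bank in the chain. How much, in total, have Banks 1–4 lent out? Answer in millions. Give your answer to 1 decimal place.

52.4 million

Bank i lends (1 − rr)^i of the original deposit: Bank 1 lends 28.5·0.7120 = 20.2920, Bank 2 lends 28.5·0.7120² ≈ 14.4479, and so on.
Summing a geometric series: total = 28.5·[0.7120·(1 − 0.7120^4) / (1 − 0.7120)] ≈ 52.3511 million.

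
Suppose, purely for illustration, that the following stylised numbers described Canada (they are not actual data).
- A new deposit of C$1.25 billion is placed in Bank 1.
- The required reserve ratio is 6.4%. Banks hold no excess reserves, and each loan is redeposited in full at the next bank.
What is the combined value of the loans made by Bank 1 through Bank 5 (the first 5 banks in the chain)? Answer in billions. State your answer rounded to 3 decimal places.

C$5.148 billion

Bank i lends (1 − rr)^i of the original deposit: Bank 1 lends 1.25·0.9360 = 1.1700, Bank 2 lends 1.25·0.9360² ≈ 1.0951, and so on.
Summing a geometric series: total = 1.25·[0.9360·(1 − 0.9360^5) / (1 − 0.9360)] ≈ 5.1476 billion.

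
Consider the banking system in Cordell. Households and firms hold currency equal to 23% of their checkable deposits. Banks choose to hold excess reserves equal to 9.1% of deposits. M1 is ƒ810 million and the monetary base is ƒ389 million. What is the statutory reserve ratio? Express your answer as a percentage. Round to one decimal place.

27.0%

Using m = M/MB = 810/389 ≈ 2.082262. Since m = (1 + c)/(c + rr + e), the denominator satisfies c + rr + e = (1 + c)/m = (1 + 0.23) / 2.082262 ≈ 0.590704.
With c = 0.23 and e = 0.091, the statutory reserve ratio is 0.590704 − 0.23 − 0.091 = 0.269704.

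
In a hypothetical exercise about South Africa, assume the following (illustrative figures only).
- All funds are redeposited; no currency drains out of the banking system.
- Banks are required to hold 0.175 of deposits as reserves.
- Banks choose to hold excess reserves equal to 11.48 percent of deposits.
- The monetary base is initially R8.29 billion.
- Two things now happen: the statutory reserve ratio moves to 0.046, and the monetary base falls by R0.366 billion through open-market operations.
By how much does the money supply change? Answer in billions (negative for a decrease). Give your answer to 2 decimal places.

R20.67 billion

Before: m₁ = 1 / (0.175 + 0.1148) ≈ 3.4507, MB₁ = 8.29, so M₁ = 3.4507 × 8.29 ≈ 28.6063 billion.
After: m₂ = 1 / (0.046 + 0.1148) ≈ 6.2189, MB₂ = 8.29 − 0.366 = 7.924, so M₂ = 6.2189 × 7.924 ≈ 49.2786 billion.
ΔM = M₂ − M₁ = 49.2786 − 28.6063 = 20.6723 billion.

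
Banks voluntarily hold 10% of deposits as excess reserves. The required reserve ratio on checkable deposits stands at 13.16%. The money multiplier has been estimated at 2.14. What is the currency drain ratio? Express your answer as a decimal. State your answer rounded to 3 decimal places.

Using m = 2.14. From m = (1 + c)/(c + rr + e), rearranging gives 1 + c = m·(c + rr + e), so c·(1 − m) = m·(rr + e) − 1.
Hence c = [m·(rr + e) − 1]/(1 − m) = [2.14 × (0.1316 + 0.1) − 1] / (1 − 2.14) ≈ 0.442435.

0.442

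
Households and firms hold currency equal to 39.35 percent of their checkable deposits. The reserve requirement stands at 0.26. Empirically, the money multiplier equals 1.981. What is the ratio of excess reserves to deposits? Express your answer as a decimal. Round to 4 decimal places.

Using m = 1.981. Since m = (1 + c)/(c + rr + e), the denominator satisfies c + rr + e = (1 + c)/m = (1 + 0.3935) / 1.981 ≈ 0.703433.
With c = 0.3935 and rr = 0.26, the ratio of excess reserves to deposits is 0.703433 − 0.3935 − 0.26 = 0.049933.

0.0499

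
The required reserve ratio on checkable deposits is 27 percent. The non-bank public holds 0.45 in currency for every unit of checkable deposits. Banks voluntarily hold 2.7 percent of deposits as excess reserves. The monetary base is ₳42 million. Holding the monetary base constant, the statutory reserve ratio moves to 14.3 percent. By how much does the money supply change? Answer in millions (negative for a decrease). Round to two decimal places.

Initially m₁ = (1 + 0.45) / (0.27 + 0.027 + 0.45) ≈ 1.94110, so M₁ = 1.94110 × 42 = 81.5262 million.
After the change m₂ = (1 + 0.45) / (0.143 + 0.027 + 0.45) ≈ 2.33871, so M₂ = 2.33871 × 42 ≈ 98.2258 million.
ΔM = M₂ − M₁ = 98.2258 − 81.5262 = 16.6996 million.

₳16.70 million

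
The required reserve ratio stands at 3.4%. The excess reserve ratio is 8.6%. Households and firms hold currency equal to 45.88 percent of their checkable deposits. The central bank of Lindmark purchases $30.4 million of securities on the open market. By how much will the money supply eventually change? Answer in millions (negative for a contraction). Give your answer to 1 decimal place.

$76.6 million

The money multiplier is m = (1 + c) / (rr + e + c) = (1 + 0.4588) / (0.034 + 0.086 + 0.4588) ≈ 2.5204.
The purchase adds 30.4 million of base, so ΔM = m × ΔMB = 2.5204 × (+30.4) ≈ 76.6202 million.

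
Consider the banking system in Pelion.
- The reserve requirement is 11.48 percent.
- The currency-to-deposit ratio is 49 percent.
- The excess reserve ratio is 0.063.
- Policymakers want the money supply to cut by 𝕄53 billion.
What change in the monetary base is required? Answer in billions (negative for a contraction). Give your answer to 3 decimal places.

The money multiplier is m = (1 + c) / (rr + e + c) = (1 + 0.49) / (0.1148 + 0.063 + 0.49) ≈ 2.231207.
ΔMB = ΔM / m = (−53) / 2.231207 ≈ -23.754 billion.

-23.754 billion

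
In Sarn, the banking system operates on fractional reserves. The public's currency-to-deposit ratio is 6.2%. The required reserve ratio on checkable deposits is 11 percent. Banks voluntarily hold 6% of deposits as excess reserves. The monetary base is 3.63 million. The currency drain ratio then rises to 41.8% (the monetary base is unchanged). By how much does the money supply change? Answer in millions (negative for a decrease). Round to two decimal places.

-7.86 million

Initially m₁ = (1 + 0.062) / (0.11 + 0.06 + 0.062) ≈ 4.5776, so M₁ = 4.5776 × 3.63 ≈ 16.6167 million.
After the change m₂ = (1 + 0.418) / (0.11 + 0.06 + 0.418) ≈ 2.4116, so M₂ = 2.4116 × 3.63 ≈ 8.7541 million.
ΔM = M₂ − M₁ = 8.7541 − 16.6167 = -7.8626 million.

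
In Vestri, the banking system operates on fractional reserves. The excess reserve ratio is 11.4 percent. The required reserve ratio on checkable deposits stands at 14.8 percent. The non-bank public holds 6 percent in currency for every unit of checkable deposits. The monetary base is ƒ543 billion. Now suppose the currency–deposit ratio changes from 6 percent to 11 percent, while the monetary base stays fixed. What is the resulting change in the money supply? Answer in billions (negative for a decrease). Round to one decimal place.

-167.3 billion

Initially m₁ = (1 + 0.06) / (0.148 + 0.114 + 0.06) ≈ 3.29193, so M₁ = 3.29193 × 543 ≈ 1787.518 billion.
After the change m₂ = (1 + 0.11) / (0.148 + 0.114 + 0.11) ≈ 2.98387, so M₂ = 2.98387 × 543 ≈ 1620.2414 billion.
ΔM = M₂ − M₁ = 1620.2414 − 1787.518 = -167.2766 billion.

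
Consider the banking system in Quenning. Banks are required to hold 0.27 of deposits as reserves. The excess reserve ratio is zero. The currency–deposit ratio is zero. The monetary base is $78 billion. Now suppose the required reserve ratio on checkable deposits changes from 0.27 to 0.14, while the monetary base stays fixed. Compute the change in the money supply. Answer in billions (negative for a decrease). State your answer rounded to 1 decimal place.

Initially m₁ = 1 / (0.27) ≈ 3.7037, so M₁ = 3.7037 × 78 = 288.8886 billion.
After the change m₂ = 1 / (0.14) ≈ 7.1429, so M₂ = 7.1429 × 78 = 557.1462 billion.
ΔM = M₂ − M₁ = 557.1462 − 288.8886 = 268.2576 billion.

$268.3 billion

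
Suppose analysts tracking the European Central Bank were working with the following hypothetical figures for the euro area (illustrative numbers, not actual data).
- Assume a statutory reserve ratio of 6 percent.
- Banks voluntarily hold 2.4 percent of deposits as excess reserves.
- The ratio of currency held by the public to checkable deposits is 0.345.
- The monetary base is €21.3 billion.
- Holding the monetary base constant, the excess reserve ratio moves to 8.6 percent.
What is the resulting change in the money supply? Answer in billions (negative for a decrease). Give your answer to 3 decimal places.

-8.432 billion

Initially m₁ = (1 + 0.345) / (0.06 + 0.024 + 0.345) ≈ 3.135198, so M₁ = 3.135198 × 21.3 ≈ 66.7797 billion.
After the change m₂ = (1 + 0.345) / (0.06 + 0.086 + 0.345) ≈ 2.739308, so M₂ = 2.739308 × 21.3 ≈ 58.3473 billion.
ΔM = M₂ − M₁ = 58.3473 − 66.7797 = -8.4324 billion.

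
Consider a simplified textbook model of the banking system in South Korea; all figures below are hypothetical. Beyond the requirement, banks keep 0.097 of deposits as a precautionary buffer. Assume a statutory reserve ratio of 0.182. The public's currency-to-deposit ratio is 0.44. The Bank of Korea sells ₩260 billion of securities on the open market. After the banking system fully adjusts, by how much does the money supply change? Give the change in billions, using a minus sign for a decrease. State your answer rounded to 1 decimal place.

-520.7 billion

The money multiplier is m = (1 + c) / (rr + e + c) = (1 + 0.44) / (0.182 + 0.097 + 0.44) ≈ 2.00278.
The sale removes 260 billion of base, so ΔM = m × ΔMB = 2.00278 × (−260) = -520.7228 billion.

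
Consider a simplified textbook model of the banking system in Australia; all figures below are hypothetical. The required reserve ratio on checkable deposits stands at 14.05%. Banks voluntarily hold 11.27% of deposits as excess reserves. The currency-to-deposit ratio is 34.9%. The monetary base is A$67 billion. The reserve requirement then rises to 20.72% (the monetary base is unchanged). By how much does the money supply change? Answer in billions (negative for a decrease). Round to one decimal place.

Initially m₁ = (1 + 0.349) / (0.1405 + 0.1127 + 0.349) ≈ 2.2401, so M₁ = 2.2401 × 67 = 150.0867 billion.
After the change m₂ = (1 + 0.349) / (0.2072 + 0.1127 + 0.349) ≈ 2.0167, so M₂ = 2.0167 × 67 = 135.1189 billion.
ΔM = M₂ − M₁ = 135.1189 − 150.0867 = -14.9678 billion.

-15.0 billion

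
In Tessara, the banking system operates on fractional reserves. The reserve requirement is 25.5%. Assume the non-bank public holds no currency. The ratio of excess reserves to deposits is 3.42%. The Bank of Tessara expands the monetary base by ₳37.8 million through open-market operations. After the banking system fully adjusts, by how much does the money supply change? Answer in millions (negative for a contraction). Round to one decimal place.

The money multiplier is m = 1 / (rr + e) = 1 / (0.255 + 0.0342) ≈ 3.4578.
The purchase adds 37.8 million of base, so ΔM = m × ΔMB = 3.4578 × (+37.8) ≈ 130.7048 million.

₳130.7 million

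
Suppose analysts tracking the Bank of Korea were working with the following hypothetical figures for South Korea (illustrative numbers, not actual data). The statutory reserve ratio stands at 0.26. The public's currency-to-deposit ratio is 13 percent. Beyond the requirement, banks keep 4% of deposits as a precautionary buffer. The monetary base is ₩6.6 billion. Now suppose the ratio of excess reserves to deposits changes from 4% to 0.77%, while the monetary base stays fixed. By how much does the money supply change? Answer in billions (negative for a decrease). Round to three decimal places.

₩1.409 billion

Initially m₁ = (1 + 0.13) / (0.26 + 0.04 + 0.13) ≈ 2.62791, so M₁ = 2.62791 × 6.6 ≈ 17.3442 billion.
After the change m₂ = (1 + 0.13) / (0.26 + 0.0077 + 0.13) ≈ 2.84134, so M₂ = 2.84134 × 6.6 ≈ 18.7528 billion.
ΔM = M₂ − M₁ = 18.7528 − 17.3442 = 1.4086 billion.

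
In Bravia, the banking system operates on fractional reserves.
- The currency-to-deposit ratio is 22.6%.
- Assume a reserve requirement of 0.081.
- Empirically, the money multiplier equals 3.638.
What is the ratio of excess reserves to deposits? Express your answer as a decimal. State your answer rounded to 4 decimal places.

0.0300

Using m = 3.638. Since m = (1 + c)/(c + rr + e), the denominator satisfies c + rr + e = (1 + c)/m = (1 + 0.226) / 3.638 ≈ 0.336998.
With c = 0.226 and rr = 0.081, the ratio of excess reserves to deposits is 0.336998 − 0.226 − 0.081 = 0.029998.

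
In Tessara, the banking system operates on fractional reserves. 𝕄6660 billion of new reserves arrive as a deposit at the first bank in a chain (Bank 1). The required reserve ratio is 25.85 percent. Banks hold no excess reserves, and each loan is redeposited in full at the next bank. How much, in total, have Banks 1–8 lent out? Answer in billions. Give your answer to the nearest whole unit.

𝕄17358 billion

Bank i lends (1 − rr)^i of the original deposit: Bank 1 lends 6660·0.7415 = 4938.3900, Bank 2 lends 6660·0.7415² ≈ 3661.8162, and so on.
Summing a geometric series: total = 6660·[0.7415·(1 − 0.7415^8) / (1 − 0.7415)] ≈ 17358.1445 billion.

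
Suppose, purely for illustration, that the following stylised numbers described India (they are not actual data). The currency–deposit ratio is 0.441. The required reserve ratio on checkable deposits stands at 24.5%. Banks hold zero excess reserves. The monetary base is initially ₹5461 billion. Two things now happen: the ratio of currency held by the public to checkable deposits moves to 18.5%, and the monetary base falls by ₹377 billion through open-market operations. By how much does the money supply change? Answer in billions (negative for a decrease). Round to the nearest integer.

Before: m₁ = (1 + 0.441) / (0.245 + 0.441) ≈ 2.10058, MB₁ = 5461, so M₁ = 2.10058 × 5461 ≈ 11471.2674 billion.
After: m₂ = (1 + 0.185) / (0.245 + 0.185) ≈ 2.75581, MB₂ = 5461 − 377 = 5084, so M₂ = 2.75581 × 5084 ≈ 14010.538 billion.
ΔM = M₂ − M₁ = 14010.538 − 11471.2674 = 2539.2706 billion.

₹2539 billion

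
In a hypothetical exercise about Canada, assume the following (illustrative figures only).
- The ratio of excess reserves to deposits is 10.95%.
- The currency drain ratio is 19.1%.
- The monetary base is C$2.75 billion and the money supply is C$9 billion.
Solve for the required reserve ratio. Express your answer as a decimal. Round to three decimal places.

Using m = M/MB = 9/2.75 ≈ 3.272727. Since m = (1 + c)/(c + rr + e), the denominator satisfies c + rr + e = (1 + c)/m = (1 + 0.191) / 3.272727 ≈ 0.363917.
With c = 0.191 and e = 0.1095, the required reserve ratio is 0.363917 − 0.191 − 0.1095 = 0.063417.

0.063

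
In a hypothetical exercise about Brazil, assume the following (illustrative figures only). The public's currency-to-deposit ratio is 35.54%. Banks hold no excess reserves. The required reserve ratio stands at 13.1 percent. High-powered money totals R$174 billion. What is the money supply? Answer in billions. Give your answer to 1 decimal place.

The money multiplier is m = (1 + c) / (rr + c) = (1 + 0.3554) / (0.131 + 0.3554) ≈ 2.78660.
So M = m × MB = 2.78660 × 174 = 484.8684 billion.

R$484.9 billion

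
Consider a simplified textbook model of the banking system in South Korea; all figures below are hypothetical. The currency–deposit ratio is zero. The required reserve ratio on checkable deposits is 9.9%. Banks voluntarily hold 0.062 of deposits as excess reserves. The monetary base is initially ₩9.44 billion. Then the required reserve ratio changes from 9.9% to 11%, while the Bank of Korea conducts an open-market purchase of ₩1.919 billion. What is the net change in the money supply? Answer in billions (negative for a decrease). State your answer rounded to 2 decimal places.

₩7.41 billion

Before: m₁ = 1 / (0.099 + 0.062) ≈ 6.21118, MB₁ = 9.44, so M₁ = 6.21118 × 9.44 ≈ 58.6335 billion.
After: m₂ = 1 / (0.11 + 0.062) ≈ 5.81395, MB₂ = 9.44 + 1.919 = 11.359, so M₂ = 5.81395 × 11.359 ≈ 66.0407 billion.
ΔM = M₂ − M₁ = 66.0407 − 58.6335 = 7.4072 billion.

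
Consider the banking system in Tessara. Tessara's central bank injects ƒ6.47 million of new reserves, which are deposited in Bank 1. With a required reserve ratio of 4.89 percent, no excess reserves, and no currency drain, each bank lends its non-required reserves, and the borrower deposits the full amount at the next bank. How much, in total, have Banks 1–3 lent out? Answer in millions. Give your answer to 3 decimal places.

Bank i lends (1 − rr)^i of the original deposit: Bank 1 lends 6.47·0.9511 ≈ 6.1536, Bank 2 lends 6.47·0.9511² ≈ 5.8527, and so on.
Summing a geometric series: total = 6.47·[0.9511·(1 − 0.9511^3) / (1 − 0.9511)] ≈ 17.5728 million.

ƒ17.573 million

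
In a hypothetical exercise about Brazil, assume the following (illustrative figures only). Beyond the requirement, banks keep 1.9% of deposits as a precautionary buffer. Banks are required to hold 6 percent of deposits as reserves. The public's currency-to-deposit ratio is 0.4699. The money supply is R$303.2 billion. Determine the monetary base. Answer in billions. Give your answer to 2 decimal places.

R$113.22 billion

The money multiplier is m = (1 + c) / (rr + e + c) = (1 + 0.4699) / (0.06 + 0.019 + 0.4699) ≈ 2.677901.
MB = M / m = 303.2 / 2.677901 ≈ 113.223 billion.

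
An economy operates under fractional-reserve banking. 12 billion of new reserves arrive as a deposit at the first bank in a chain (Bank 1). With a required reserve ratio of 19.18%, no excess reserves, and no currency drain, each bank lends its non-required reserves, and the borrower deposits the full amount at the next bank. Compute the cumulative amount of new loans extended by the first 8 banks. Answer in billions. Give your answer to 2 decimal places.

Bank i lends (1 − rr)^i of the original deposit: Bank 1 lends 12·0.8082 = 9.6984, Bank 2 lends 12·0.8082² ≈ 7.8382, and so on.
Summing a geometric series: total = 12·[0.8082·(1 − 0.8082^8) / (1 − 0.8082)] ≈ 41.3606 billion.

41.36 billion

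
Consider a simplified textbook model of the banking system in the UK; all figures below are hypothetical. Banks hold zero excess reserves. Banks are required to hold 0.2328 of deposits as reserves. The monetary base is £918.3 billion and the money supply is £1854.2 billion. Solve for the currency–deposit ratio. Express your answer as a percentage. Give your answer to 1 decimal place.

52.0%

Using m = M/MB = 1854.2/918.3 ≈ 2.019166. From m = (1 + c)/(c + rr + e), rearranging gives 1 + c = m·(c + rr + e), so c·(1 − m) = m·(rr + e) − 1.
Hence c = [m·(rr + e) − 1]/(1 − m) = [2.019166 × (0.2328 + 0) − 1] / (1 − 2.019166) ≈ 0.519972.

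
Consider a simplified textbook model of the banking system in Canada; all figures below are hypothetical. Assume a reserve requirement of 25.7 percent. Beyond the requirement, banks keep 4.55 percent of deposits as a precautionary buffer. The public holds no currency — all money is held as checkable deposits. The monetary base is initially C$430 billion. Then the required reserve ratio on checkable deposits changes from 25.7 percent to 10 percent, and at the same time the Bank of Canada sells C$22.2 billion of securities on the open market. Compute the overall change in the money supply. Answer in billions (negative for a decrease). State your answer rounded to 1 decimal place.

C$1381.3 billion

Before: m₁ = 1 / (0.257 + 0.0455) ≈ 3.30579, MB₁ = 430, so M₁ = 3.30579 × 430 = 1421.4897 billion.
After: m₂ = 1 / (0.1 + 0.0455) ≈ 6.87285, MB₂ = 430 − 22.2 = 407.8, so M₂ = 6.87285 × 407.8 ≈ 2802.7482 billion.
ΔM = M₂ − M₁ = 2802.7482 − 1421.4897 = 1381.2585 billion.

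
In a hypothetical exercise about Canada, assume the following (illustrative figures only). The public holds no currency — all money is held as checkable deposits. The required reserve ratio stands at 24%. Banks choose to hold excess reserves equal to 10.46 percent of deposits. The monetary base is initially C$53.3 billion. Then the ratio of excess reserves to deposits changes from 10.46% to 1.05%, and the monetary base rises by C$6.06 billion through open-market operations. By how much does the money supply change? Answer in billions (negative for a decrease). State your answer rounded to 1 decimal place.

C$82.3 billion

Before: m₁ = 1 / (0.24 + 0.1046) ≈ 2.9019, MB₁ = 53.3, so M₁ = 2.9019 × 53.3 ≈ 154.6713 billion.
After: m₂ = 1 / (0.24 + 0.0105) ≈ 3.9920, MB₂ = 53.3 + 6.06 = 59.36, so M₂ = 3.9920 × 59.36 ≈ 236.9651 billion.
ΔM = M₂ − M₁ = 236.9651 − 154.6713 = 82.2938 billion.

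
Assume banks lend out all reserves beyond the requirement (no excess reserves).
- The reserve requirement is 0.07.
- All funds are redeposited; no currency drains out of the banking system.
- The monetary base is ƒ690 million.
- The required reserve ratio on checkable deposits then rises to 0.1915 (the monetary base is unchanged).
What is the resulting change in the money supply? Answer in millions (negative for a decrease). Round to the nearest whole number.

Initially m₁ = 1 / (0.07) ≈ 14.2857, so M₁ = 14.2857 × 690 = 9857.133 million.
After the change m₂ = 1 / (0.1915) ≈ 5.2219, so M₂ = 5.2219 × 690 = 3603.111 million.
ΔM = M₂ − M₁ = 3603.111 − 9857.133 = -6254.022 million.

-6254 million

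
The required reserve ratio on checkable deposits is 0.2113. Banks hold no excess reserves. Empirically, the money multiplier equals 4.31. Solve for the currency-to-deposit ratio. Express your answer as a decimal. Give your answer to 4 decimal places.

0.0270

Using m = 4.31. From m = (1 + c)/(c + rr + e), rearranging gives 1 + c = m·(c + rr + e), so c·(1 − m) = m·(rr + e) − 1.
Hence c = [m·(rr + e) − 1]/(1 − m) = [4.31 × (0.2113 + 0) − 1] / (1 − 4.31) ≈ 0.026978.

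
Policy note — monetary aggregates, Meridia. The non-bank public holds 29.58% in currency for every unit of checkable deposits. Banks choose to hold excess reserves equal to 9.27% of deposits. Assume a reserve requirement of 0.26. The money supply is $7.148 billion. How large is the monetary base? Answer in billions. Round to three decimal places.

$3.577 billion

The money multiplier is m = (1 + c) / (rr + e + c) = (1 + 0.2958) / (0.26 + 0.0927 + 0.2958) ≈ 1.99815.
MB = M / m = 7.148 / 1.99815 ≈ 3.5773 billion.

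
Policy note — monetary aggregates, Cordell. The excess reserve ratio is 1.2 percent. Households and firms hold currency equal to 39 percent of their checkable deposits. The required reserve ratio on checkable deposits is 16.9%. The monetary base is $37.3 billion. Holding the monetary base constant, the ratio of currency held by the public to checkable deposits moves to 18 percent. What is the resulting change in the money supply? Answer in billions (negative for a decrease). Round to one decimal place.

$31.1 billion

Initially m₁ = (1 + 0.39) / (0.169 + 0.012 + 0.39) ≈ 2.4343, so M₁ = 2.4343 × 37.3 ≈ 90.7994 billion.
After the change m₂ = (1 + 0.18) / (0.169 + 0.012 + 0.18) ≈ 3.2687, so M₂ = 3.2687 × 37.3 ≈ 121.9225 billion.
ΔM = M₂ − M₁ = 121.9225 − 90.7994 = 31.1231 billion.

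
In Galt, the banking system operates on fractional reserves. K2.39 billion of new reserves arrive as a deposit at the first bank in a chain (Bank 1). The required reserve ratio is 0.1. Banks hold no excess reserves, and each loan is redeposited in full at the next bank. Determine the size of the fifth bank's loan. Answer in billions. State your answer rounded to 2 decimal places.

K1.41 billion

Each bank lends a fraction (1 − rr) = 0.9000 of the deposit it receives, so Bank 5 receives 2.39·0.9000^4 and lends 2.39·0.9000^5 ≈ 1.4113 billion.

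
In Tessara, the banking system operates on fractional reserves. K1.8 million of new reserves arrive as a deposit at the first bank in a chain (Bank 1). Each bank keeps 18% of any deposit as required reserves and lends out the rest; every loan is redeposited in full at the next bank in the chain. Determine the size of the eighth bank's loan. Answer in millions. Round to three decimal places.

K0.368 million

Each bank lends a fraction (1 − rr) = 0.8200 of the deposit it receives, so Bank 8 receives 1.8·0.8200^7 and lends 1.8·0.8200^8 ≈ 0.3679 million.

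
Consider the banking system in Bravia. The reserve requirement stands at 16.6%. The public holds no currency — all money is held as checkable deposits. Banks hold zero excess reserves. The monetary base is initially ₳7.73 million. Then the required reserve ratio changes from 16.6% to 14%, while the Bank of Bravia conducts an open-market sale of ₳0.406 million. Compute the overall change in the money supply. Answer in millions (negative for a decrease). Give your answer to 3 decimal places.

Before: m₁ = 1 / (0.166) ≈ 6.02410, MB₁ = 7.73, so M₁ = 6.02410 × 7.73 ≈ 46.5663 million.
After: m₂ = 1 / (0.14) ≈ 7.14286, MB₂ = 7.73 − 0.406 = 7.324, so M₂ = 7.14286 × 7.324 ≈ 52.3143 million.
ΔM = M₂ − M₁ = 52.3143 − 46.5663 = 5.748 million.

₳5.748 million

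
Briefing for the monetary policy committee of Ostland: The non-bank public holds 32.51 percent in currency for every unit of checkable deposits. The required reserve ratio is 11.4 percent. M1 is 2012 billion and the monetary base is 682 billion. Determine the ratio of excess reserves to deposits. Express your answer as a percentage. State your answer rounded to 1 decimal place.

Using m = M/MB = 2012/682 ≈ 2.950147. Since m = (1 + c)/(c + rr + e), the denominator satisfies c + rr + e = (1 + c)/m = (1 + 0.3251) / 2.950147 ≈ 0.449164.
With c = 0.3251 and rr = 0.114, the ratio of excess reserves to deposits is 0.449164 − 0.3251 − 0.114 = 0.010064.

1.0%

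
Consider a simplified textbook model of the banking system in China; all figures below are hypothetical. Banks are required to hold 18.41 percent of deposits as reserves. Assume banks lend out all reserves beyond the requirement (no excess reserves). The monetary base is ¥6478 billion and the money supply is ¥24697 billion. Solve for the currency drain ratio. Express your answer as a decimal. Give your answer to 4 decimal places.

0.1060

Using m = M/MB = 24697/6478 ≈ 3.812442. From m = (1 + c)/(c + rr + e), rearranging gives 1 + c = m·(c + rr + e), so c·(1 − m) = m·(rr + e) − 1.
Hence c = [m·(rr + e) − 1]/(1 − m) = [3.812442 × (0.1841 + 0) − 1] / (1 − 3.812442) ≈ 0.106004.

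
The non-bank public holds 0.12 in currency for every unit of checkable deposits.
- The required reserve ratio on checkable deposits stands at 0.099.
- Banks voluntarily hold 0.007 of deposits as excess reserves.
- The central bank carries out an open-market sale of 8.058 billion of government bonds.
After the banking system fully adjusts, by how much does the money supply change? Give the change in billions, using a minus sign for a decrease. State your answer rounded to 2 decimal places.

-39.93 billion

The money multiplier is m = (1 + c) / (rr + e + c) = (1 + 0.12) / (0.099 + 0.007 + 0.12) ≈ 4.9558.
The sale removes 8.058 billion of base, so ΔM = m × ΔMB = 4.9558 × (−8.058) ≈ -39.9338 billion.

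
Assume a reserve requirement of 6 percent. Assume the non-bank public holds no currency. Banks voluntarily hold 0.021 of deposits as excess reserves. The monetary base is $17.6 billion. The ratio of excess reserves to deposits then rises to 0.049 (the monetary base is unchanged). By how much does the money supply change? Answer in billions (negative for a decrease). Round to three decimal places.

Initially m₁ = 1 / (0.06 + 0.021) ≈ 12.345679, so M₁ = 12.345679 × 17.6 ≈ 217.284 billion.
After the change m₂ = 1 / (0.06 + 0.049) ≈ 9.174312, so M₂ = 9.174312 × 17.6 ≈ 161.4679 billion.
ΔM = M₂ − M₁ = 161.4679 − 217.284 = -55.8161 billion.

-55.816 billion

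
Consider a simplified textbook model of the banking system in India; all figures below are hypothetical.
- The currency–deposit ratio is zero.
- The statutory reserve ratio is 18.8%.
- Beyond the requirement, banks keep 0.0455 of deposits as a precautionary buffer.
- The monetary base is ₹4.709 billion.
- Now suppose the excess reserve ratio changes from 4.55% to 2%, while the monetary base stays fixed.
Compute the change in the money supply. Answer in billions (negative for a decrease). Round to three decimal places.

₹2.472 billion

Initially m₁ = 1 / (0.188 + 0.0455) ≈ 4.28266, so M₁ = 4.28266 × 4.709 ≈ 20.167 billion.
After the change m₂ = 1 / (0.188 + 0.02) ≈ 4.80769, so M₂ = 4.80769 × 4.709 ≈ 22.6394 billion.
ΔM = M₂ − M₁ = 22.6394 − 20.167 = 2.4724 billion.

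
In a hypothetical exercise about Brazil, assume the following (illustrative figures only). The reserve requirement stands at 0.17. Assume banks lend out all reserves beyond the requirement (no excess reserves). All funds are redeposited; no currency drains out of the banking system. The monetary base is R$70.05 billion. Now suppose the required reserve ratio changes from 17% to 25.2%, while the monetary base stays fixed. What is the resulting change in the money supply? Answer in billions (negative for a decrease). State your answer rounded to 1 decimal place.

-134.1 billion

Initially m₁ = 1 / (0.17) ≈ 5.8824, so M₁ = 5.8824 × 70.05 ≈ 412.0621 billion.
After the change m₂ = 1 / (0.252) ≈ 3.9683, so M₂ = 3.9683 × 70.05 ≈ 277.9794 billion.
ΔM = M₂ − M₁ = 277.9794 − 412.0621 = -134.0827 billion.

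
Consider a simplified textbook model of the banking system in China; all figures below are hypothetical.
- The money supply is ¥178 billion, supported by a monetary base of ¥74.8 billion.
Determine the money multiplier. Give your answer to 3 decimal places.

2.380

The money multiplier is m = M / MB = 178 / 74.8 ≈ 2.37968.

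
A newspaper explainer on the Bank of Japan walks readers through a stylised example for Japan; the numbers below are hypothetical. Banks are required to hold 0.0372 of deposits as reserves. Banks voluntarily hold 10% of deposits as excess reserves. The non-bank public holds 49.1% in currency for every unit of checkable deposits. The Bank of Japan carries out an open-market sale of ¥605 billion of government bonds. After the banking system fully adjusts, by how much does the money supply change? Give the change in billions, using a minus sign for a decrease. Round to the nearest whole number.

-1436 billion

The money multiplier is m = (1 + c) / (rr + e + c) = (1 + 0.491) / (0.0372 + 0.1 + 0.491) ≈ 2.3734.
The sale removes 605 billion of base, so ΔM = m × ΔMB = 2.3734 × (−605) = -1435.907 billion.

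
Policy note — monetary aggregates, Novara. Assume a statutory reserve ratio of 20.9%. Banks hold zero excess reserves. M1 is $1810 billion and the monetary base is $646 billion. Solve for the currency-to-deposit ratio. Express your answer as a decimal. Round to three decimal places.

0.230

Using m = M/MB = 1810/646 ≈ 2.801858. From m = (1 + c)/(c + rr + e), rearranging gives 1 + c = m·(c + rr + e), so c·(1 − m) = m·(rr + e) − 1.
Hence c = [m·(rr + e) − 1]/(1 − m) = [2.801858 × (0.209 + 0) − 1] / (1 − 2.801858) ≈ 0.229991.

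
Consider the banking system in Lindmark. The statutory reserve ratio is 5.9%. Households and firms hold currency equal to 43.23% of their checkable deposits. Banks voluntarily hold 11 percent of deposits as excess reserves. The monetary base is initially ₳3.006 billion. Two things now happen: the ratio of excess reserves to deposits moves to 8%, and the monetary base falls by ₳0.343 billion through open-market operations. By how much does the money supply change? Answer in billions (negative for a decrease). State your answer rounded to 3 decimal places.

Before: m₁ = (1 + 0.4323) / (0.059 + 0.11 + 0.4323) ≈ 2.38201, MB₁ = 3.006, so M₁ = 2.38201 × 3.006 ≈ 7.1603 billion.
After: m₂ = (1 + 0.4323) / (0.059 + 0.08 + 0.4323) ≈ 2.50709, MB₂ = 3.006 − 0.343 = 2.663, so M₂ = 2.50709 × 2.663 ≈ 6.6764 billion.
ΔM = M₂ − M₁ = 6.6764 − 7.1603 = -0.4839 billion.

-0.484 billion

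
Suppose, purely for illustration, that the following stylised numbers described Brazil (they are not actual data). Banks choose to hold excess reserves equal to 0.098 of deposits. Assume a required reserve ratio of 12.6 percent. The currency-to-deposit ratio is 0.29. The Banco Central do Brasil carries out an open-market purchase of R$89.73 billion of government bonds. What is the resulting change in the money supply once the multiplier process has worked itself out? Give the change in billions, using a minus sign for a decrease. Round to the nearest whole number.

R$225 billion

The money multiplier is m = (1 + c) / (rr + e + c) = (1 + 0.29) / (0.126 + 0.098 + 0.29) ≈ 2.5097.
The purchase adds 89.73 billion of base, so ΔM = m × ΔMB = 2.5097 × (+89.73) ≈ 225.1954 billion.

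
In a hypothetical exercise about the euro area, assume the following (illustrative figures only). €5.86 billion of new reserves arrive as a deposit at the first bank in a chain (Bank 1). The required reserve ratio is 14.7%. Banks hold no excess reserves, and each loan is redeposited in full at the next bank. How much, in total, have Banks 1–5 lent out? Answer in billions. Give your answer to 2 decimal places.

€18.65 billion

Bank i lends (1 − rr)^i of the original deposit: Bank 1 lends 5.86·0.8530 ≈ 4.9986, Bank 2 lends 5.86·0.8530² ≈ 4.2638, and so on.
Summing a geometric series: total = 5.86·[0.8530·(1 − 0.8530^5) / (1 − 0.8530)] ≈ 18.6481 billion.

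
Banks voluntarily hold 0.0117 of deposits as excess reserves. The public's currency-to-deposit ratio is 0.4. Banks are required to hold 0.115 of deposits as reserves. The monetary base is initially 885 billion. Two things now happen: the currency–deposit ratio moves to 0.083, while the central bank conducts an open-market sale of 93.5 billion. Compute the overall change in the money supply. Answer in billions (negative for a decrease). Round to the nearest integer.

1735 billion

Before: m₁ = (1 + 0.4) / (0.115 + 0.0117 + 0.4) ≈ 2.6581, MB₁ = 885, so M₁ = 2.6581 × 885 = 2352.4185 billion.
After: m₂ = (1 + 0.083) / (0.115 + 0.0117 + 0.083) ≈ 5.1645, MB₂ = 885 − 93.5 = 791.5, so M₂ = 5.1645 × 791.5 ≈ 4087.7018 billion.
ΔM = M₂ − M₁ = 4087.7018 − 2352.4185 = 1735.2833 billion.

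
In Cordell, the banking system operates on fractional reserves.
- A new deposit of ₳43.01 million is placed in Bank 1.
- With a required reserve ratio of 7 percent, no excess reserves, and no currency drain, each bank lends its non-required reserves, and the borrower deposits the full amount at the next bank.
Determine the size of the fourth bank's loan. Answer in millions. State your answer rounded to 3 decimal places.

₳32.174 million

Each bank lends a fraction (1 − rr) = 0.9300 of the deposit it receives, so Bank 4 receives 43.01·0.9300^3 and lends 43.01·0.9300^4 ≈ 32.1737 million.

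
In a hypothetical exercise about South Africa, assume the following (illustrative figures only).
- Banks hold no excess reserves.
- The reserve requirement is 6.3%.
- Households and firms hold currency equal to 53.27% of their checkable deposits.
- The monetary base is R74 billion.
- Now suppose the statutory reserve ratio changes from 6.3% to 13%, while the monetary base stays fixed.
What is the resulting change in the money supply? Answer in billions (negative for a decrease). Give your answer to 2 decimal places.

-19.25 billion

Initially m₁ = (1 + 0.5327) / (0.063 + 0.5327) ≈ 2.57294, so M₁ = 2.57294 × 74 ≈ 190.3976 billion.
After the change m₂ = (1 + 0.5327) / (0.13 + 0.5327) ≈ 2.31281, so M₂ = 2.31281 × 74 ≈ 171.1479 billion.
ΔM = M₂ − M₁ = 171.1479 − 190.3976 = -19.2497 billion.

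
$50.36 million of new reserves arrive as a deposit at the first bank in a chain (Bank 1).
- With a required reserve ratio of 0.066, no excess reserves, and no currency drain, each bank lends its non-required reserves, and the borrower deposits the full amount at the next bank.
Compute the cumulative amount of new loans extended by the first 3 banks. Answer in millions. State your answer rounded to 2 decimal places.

Bank i lends (1 − rr)^i of the original deposit: Bank 1 lends 50.36·0.9340 ≈ 47.0362, Bank 2 lends 50.36·0.9340² ≈ 43.9318, and so on.
Summing a geometric series: total = 50.36·[0.9340·(1 − 0.9340^3) / (1 − 0.9340)] ≈ 132.0004 million.

$132.00 million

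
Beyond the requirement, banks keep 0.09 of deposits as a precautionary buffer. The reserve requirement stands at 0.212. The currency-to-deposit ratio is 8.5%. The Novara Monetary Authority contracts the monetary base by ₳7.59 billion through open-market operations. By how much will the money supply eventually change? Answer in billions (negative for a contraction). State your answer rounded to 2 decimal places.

-21.28 billion

The money multiplier is m = (1 + c) / (rr + e + c) = (1 + 0.085) / (0.212 + 0.09 + 0.085) ≈ 2.8036.
The sale removes 7.59 billion of base, so ΔM = m × ΔMB = 2.8036 × (−7.59) ≈ -21.2793 billion.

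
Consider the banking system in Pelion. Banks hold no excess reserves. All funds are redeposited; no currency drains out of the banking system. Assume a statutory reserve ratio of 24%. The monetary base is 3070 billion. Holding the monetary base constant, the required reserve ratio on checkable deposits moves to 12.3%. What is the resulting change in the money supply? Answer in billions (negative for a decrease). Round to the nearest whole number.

Initially m₁ = 1 / (0.24) ≈ 4.16667, so M₁ = 4.16667 × 3070 = 12791.6769 billion.
After the change m₂ = 1 / (0.123) ≈ 8.13008, so M₂ = 8.13008 × 3070 = 24959.3456 billion.
ΔM = M₂ − M₁ = 24959.3456 − 12791.6769 = 12167.6687 billion.

12168 billion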